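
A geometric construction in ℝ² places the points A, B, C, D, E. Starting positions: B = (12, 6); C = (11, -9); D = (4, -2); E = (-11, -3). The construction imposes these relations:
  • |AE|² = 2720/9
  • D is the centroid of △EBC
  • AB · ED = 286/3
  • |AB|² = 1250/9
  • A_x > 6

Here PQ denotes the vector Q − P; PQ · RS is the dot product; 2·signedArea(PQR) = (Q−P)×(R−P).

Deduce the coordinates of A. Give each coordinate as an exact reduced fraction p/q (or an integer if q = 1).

A = (19/3, -13/3)

1. A_x = 19/3  [line -15·x + -1·y + 272/3 = 0 ∩ |AB|² = 1250/9]
2. A_y = -13/3  [line -15·x + -1·y + 272/3 = 0 ∩ |AB|² = 1250/9]
   → A = (19/3, -13/3)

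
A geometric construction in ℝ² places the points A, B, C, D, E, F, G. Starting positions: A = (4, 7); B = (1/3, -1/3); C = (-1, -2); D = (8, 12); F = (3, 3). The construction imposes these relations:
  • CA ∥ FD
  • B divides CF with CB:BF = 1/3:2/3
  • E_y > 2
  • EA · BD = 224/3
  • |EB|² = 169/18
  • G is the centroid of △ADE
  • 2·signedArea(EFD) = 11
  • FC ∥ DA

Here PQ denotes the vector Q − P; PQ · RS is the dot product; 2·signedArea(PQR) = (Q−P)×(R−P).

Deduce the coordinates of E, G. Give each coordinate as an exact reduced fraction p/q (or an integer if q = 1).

E = (3/2, 5/2)
G = (9/2, 43/6)

1. E_x = 3/2  [2·signedArea(EFD) = 11 ∩ EA · BD = 224/3]
2. E_y = 5/2  [2·signedArea(EFD) = 11 ∩ EA · BD = 224/3]
   → E = (3/2, 5/2)
3. G_x = 9/2  [G is the centroid of △ADE]
4. G_y = 43/6  [G is the centroid of △ADE]
   → G = (9/2, 43/6)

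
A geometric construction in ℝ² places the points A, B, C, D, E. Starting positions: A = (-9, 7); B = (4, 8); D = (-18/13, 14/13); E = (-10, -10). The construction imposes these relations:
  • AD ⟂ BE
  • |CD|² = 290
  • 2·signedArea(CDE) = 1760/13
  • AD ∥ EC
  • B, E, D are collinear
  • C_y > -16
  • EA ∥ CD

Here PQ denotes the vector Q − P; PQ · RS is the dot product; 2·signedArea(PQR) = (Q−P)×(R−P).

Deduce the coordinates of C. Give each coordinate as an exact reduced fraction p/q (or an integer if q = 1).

1. C_x = -31/13  [EA ∥ CD ∩ AD ∥ EC]
2. C_y = -207/13  [EA ∥ CD ∩ AD ∥ EC]
   → C = (-31/13, -207/13)

C = (-31/13, -207/13)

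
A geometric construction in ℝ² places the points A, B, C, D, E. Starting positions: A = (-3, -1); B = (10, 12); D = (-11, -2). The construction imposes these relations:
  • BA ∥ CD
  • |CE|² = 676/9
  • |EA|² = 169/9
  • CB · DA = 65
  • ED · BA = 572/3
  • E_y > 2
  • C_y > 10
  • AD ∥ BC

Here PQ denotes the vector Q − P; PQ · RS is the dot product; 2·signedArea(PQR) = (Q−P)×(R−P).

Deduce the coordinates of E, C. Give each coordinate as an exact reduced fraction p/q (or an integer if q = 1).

C = (2, 11)
E = (-4/3, 3)

1. E_x = -4/3  [line 13·x + 13·y + -65/3 = 0 ∩ |EA|² = 169/9]
2. E_y = 3  [line 13·x + 13·y + -65/3 = 0 ∩ |EA|² = 169/9]
   → E = (-4/3, 3)
3. C_x = 2  [BA ∥ CD ∩ AD ∥ BC]
4. C_y = 11  [BA ∥ CD ∩ AD ∥ BC]
   → C = (2, 11)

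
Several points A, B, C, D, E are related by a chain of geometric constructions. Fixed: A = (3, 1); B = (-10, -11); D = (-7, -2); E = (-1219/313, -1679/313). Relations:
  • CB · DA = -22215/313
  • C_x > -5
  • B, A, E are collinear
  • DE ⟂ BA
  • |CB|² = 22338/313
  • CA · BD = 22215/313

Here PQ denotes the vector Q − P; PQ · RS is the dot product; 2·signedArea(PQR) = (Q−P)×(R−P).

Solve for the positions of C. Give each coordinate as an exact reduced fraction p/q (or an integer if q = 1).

C = (-1543/313, -1328/313)

1. C_x = -1543/313  [CB · DA = -22215/313 ∩ CA · BD = 22215/313]
2. C_y = -1328/313  [CB · DA = -22215/313 ∩ CA · BD = 22215/313]
   → C = (-1543/313, -1328/313)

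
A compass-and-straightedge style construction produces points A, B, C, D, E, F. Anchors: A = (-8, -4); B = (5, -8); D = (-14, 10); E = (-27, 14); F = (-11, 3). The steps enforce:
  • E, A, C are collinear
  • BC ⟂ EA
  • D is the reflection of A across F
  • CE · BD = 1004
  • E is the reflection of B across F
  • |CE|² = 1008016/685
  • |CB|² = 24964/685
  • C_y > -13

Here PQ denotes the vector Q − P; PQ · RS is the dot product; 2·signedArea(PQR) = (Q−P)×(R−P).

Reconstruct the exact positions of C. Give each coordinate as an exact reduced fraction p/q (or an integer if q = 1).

C = (581/685, -8482/685)

1. C_x = 581/685  [E, A, C are collinear ∩ BC ⟂ EA]
2. C_y = -8482/685  [E, A, C are collinear ∩ BC ⟂ EA]
   → C = (581/685, -8482/685)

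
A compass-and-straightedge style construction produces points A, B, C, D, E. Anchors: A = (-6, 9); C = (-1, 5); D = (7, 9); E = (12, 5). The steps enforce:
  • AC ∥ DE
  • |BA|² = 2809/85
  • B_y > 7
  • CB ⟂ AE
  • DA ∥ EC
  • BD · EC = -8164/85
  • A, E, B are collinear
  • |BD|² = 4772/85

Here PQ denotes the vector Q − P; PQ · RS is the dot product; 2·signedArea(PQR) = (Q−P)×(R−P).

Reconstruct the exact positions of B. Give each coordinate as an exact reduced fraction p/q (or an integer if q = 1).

B = (-33/85, 659/85)

1. B_x = -33/85  [A, E, B are collinear ∩ CB ⟂ AE]
2. B_y = 659/85  [A, E, B are collinear ∩ CB ⟂ AE]
   → B = (-33/85, 659/85)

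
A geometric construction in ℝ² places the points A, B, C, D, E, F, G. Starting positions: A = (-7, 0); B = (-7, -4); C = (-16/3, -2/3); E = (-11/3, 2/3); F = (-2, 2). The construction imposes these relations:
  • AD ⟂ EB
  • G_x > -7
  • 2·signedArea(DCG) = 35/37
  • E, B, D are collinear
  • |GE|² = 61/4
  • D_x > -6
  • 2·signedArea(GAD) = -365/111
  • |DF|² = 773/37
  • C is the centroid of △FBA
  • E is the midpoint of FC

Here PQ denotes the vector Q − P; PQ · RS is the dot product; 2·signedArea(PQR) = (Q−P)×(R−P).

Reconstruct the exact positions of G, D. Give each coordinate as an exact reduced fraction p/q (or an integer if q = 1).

1. D_x = -189/37  [E, B, D are collinear ∩ AD ⟂ EB]
2. D_y = -50/37  [E, B, D are collinear ∩ AD ⟂ EB]
   → D = (-189/37, -50/37)
3. G_x = -37/6  [2·signedArea(GAD) = -365/111 ∩ 2·signedArea(DCG) = 35/37]
4. G_y = -7/3  [2·signedArea(GAD) = -365/111 ∩ 2·signedArea(DCG) = 35/37]
   → G = (-37/6, -7/3)

D = (-189/37, -50/37)
G = (-37/6, -7/3)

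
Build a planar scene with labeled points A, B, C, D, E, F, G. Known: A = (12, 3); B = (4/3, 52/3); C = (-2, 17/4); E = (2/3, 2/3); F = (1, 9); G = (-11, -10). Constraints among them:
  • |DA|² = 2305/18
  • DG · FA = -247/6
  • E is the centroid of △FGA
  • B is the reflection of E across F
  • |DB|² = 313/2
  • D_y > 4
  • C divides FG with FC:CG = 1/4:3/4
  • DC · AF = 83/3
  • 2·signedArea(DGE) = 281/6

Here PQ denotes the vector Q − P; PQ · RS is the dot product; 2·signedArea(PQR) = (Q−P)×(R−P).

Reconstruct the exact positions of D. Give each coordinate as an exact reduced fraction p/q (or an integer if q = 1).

1. D_x = 5/6  [DG · FA = -247/6 ∩ 2·signedArea(DGE) = 281/6]
2. D_y = 29/6  [DG · FA = -247/6 ∩ 2·signedArea(DGE) = 281/6]
   → D = (5/6, 29/6)

D = (5/6, 29/6)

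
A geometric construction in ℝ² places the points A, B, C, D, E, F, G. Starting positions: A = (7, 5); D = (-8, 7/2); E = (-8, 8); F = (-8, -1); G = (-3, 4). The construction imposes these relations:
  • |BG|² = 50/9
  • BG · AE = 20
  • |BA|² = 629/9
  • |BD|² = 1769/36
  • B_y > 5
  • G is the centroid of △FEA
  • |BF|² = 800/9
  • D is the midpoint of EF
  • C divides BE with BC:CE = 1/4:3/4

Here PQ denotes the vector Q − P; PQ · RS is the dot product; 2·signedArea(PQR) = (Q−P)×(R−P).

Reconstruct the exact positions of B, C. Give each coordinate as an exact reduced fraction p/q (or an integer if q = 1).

B = (-4/3, 17/3)
C = (-3, 25/4)

1. B_x = -4/3  [line 15·x + -3·y + 37 = 0 ∩ |BF|² = 800/9]
2. B_y = 17/3  [line 15·x + -3·y + 37 = 0 ∩ |BF|² = 800/9]
   → B = (-4/3, 17/3)
3. C_x = -3  [C divides BE with BC:CE = 1/4:3/4]
4. C_y = 25/4  [C divides BE with BC:CE = 1/4:3/4]
   → C = (-3, 25/4)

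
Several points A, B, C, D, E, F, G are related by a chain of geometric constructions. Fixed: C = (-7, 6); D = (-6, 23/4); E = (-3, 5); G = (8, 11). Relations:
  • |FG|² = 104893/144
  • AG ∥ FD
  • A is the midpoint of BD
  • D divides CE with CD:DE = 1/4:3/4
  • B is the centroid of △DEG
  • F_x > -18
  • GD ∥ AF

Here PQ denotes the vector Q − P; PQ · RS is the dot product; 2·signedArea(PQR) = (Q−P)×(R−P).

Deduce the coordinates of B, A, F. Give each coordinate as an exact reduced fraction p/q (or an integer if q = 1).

1. B_x = -1/3  [B is the centroid of △DEG]
2. B_y = 29/4  [B is the centroid of △DEG]
   → B = (-1/3, 29/4)
3. A_x = -19/6  [A is the midpoint of BD]
4. A_y = 13/2  [A is the midpoint of BD]
   → A = (-19/6, 13/2)
5. F_x = -103/6  [AG ∥ FD ∩ GD ∥ AF]
6. F_y = 5/4  [AG ∥ FD ∩ GD ∥ AF]
   → F = (-103/6, 5/4)

A = (-19/6, 13/2)
B = (-1/3, 29/4)
F = (-103/6, 5/4)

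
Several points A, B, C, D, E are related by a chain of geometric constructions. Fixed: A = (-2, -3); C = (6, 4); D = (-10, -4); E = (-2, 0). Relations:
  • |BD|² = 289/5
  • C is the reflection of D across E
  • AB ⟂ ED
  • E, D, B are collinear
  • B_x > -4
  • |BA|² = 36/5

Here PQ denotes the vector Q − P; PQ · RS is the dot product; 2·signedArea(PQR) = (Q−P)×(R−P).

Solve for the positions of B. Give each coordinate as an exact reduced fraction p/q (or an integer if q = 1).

B = (-16/5, -3/5)

1. B_x = -16/5  [E, D, B are collinear ∩ AB ⟂ ED]
2. B_y = -3/5  [E, D, B are collinear ∩ AB ⟂ ED]
   → B = (-16/5, -3/5)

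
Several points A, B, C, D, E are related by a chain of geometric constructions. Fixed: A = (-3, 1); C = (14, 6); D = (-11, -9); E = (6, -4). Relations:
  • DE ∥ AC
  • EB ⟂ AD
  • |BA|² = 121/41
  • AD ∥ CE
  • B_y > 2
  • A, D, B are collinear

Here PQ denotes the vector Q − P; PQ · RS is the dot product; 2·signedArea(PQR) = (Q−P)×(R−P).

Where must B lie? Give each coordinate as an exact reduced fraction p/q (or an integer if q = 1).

B = (-79/41, 96/41)

1. B_x = -79/41  [A, D, B are collinear ∩ EB ⟂ AD]
2. B_y = 96/41  [A, D, B are collinear ∩ EB ⟂ AD]
   → B = (-79/41, 96/41)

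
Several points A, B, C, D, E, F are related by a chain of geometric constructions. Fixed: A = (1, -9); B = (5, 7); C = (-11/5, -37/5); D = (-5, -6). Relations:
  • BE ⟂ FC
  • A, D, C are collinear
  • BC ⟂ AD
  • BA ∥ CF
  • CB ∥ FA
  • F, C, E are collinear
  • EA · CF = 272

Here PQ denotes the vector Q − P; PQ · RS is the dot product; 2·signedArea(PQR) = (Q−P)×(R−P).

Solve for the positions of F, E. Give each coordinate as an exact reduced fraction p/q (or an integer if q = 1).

E = (137/85, 667/85)
F = (-31/5, -117/5)

1. F_x = -31/5  [CB ∥ FA ∩ BA ∥ CF]
2. F_y = -117/5  [CB ∥ FA ∩ BA ∥ CF]
   → F = (-31/5, -117/5)
3. E_x = 137/85  [F, C, E are collinear ∩ BE ⟂ FC]
4. E_y = 667/85  [F, C, E are collinear ∩ BE ⟂ FC]
   → E = (137/85, 667/85)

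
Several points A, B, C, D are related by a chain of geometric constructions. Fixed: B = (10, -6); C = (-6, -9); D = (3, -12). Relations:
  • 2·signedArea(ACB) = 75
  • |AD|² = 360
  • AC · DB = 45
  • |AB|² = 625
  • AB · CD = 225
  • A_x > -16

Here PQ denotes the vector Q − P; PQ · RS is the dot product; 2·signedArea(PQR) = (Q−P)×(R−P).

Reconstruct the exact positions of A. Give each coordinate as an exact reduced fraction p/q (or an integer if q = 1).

1. A_x = -15  [AB · CD = 225 ∩ 2·signedArea(ACB) = 75]
2. A_y = -6  [AB · CD = 225 ∩ 2·signedArea(ACB) = 75]
   → A = (-15, -6)

A = (-15, -6)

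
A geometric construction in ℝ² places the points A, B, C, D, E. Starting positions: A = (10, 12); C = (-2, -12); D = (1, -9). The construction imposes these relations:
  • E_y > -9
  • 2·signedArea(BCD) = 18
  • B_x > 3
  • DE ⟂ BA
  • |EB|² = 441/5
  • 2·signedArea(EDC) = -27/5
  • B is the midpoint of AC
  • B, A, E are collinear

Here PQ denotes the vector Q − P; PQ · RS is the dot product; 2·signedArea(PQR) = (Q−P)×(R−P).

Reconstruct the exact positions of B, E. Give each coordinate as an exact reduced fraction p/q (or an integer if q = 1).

1. B_x = 4  [B is the midpoint of AC]
2. B_y = 0  [B is the midpoint of AC]
   → B = (4, 0)
3. E_x = -1/5  [B, A, E are collinear ∩ DE ⟂ BA]
4. E_y = -42/5  [B, A, E are collinear ∩ DE ⟂ BA]
   → E = (-1/5, -42/5)

B = (4, 0)
E = (-1/5, -42/5)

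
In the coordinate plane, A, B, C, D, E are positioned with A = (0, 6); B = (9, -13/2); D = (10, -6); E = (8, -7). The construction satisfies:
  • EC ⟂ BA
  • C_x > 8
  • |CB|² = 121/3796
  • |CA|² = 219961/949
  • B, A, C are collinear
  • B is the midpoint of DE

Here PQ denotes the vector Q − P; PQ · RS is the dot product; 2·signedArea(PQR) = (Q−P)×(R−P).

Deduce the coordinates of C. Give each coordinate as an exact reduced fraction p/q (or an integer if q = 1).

C = (8442/949, -6031/949)

1. C_x = 8442/949  [B, A, C are collinear ∩ EC ⟂ BA]
2. C_y = -6031/949  [B, A, C are collinear ∩ EC ⟂ BA]
   → C = (8442/949, -6031/949)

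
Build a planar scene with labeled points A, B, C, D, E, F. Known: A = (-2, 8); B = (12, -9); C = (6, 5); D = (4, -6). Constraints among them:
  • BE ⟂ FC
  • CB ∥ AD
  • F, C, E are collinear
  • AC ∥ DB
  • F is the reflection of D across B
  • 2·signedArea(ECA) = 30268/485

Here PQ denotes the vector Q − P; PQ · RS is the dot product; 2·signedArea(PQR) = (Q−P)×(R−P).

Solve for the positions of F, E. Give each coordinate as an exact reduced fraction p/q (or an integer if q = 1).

1. F_x = 20  [F is the reflection of D across B]
2. F_y = -12  [F is the reflection of D across B]
   → F = (20, -12)
3. E_x = 7418/485  [F, C, E are collinear ∩ BE ⟂ FC]
4. E_y = -3049/485  [F, C, E are collinear ∩ BE ⟂ FC]
   → E = (7418/485, -3049/485)

E = (7418/485, -3049/485)
F = (20, -12)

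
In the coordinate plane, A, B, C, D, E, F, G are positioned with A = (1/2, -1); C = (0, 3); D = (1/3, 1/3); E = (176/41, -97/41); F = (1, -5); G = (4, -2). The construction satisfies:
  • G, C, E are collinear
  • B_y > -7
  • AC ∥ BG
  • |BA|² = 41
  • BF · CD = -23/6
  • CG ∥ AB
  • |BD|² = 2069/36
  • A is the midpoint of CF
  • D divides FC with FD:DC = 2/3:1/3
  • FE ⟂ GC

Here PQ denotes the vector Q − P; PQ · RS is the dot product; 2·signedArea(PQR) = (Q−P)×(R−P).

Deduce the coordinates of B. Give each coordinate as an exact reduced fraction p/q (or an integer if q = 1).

1. B_x = 9/2  [AC ∥ BG ∩ CG ∥ AB]
2. B_y = -6  [AC ∥ BG ∩ CG ∥ AB]
   → B = (9/2, -6)

B = (9/2, -6)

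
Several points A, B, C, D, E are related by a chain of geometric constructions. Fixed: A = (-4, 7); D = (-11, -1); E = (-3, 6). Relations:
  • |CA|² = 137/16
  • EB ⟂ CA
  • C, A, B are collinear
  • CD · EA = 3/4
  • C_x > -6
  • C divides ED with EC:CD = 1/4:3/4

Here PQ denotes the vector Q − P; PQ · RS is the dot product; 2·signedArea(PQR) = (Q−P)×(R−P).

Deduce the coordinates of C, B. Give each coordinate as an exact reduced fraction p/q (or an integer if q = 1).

1. C_x = -5  [C divides ED with EC:CD = 1/4:3/4]
2. C_y = 17/4  [C divides ED with EC:CD = 1/4:3/4]
   → C = (-5, 17/4)
3. B_x = -576/137  [C, A, B are collinear ∩ EB ⟂ CA]
4. B_y = 882/137  [C, A, B are collinear ∩ EB ⟂ CA]
   → B = (-576/137, 882/137)

B = (-576/137, 882/137)
C = (-5, 17/4)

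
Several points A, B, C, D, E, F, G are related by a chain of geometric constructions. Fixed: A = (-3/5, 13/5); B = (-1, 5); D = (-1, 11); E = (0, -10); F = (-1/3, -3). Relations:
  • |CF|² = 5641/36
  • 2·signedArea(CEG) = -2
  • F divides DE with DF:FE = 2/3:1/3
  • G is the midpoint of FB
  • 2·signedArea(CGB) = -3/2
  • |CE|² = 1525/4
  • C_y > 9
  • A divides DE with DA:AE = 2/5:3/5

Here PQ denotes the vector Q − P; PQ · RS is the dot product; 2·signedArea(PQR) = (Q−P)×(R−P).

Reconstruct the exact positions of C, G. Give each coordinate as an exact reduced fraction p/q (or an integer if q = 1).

1. G_x = -2/3  [G is the midpoint of FB]
2. G_y = 1  [G is the midpoint of FB]
   → G = (-2/3, 1)
3. C_x = -1  [2·signedArea(CGB) = -3/2 ∩ 2·signedArea(CEG) = -2]
4. C_y = 19/2  [2·signedArea(CGB) = -3/2 ∩ 2·signedArea(CEG) = -2]
   → C = (-1, 19/2)

C = (-1, 19/2)
G = (-2/3, 1)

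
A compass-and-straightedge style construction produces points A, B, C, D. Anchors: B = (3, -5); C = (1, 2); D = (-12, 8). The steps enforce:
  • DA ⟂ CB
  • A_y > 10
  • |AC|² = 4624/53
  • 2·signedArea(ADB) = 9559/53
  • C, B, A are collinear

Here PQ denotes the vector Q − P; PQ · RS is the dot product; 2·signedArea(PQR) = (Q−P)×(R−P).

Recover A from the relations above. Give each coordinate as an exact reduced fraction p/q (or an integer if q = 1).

1. A_x = -83/53  [C, B, A are collinear ∩ DA ⟂ CB]
2. A_y = 582/53  [C, B, A are collinear ∩ DA ⟂ CB]
   → A = (-83/53, 582/53)

A = (-83/53, 582/53)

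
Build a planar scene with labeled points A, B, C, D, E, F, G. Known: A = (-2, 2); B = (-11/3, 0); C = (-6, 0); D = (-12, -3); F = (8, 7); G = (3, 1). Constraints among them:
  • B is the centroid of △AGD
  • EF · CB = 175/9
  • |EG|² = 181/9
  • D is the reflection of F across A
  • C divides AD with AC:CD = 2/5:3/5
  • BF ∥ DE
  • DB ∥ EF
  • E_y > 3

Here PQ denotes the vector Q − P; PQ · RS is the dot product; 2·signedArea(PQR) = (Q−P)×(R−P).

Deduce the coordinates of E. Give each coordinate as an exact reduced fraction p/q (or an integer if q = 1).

1. E_x = -1/3  [DB ∥ EF ∩ BF ∥ DE]
2. E_y = 4  [DB ∥ EF ∩ BF ∥ DE]
   → E = (-1/3, 4)

E = (-1/3, 4)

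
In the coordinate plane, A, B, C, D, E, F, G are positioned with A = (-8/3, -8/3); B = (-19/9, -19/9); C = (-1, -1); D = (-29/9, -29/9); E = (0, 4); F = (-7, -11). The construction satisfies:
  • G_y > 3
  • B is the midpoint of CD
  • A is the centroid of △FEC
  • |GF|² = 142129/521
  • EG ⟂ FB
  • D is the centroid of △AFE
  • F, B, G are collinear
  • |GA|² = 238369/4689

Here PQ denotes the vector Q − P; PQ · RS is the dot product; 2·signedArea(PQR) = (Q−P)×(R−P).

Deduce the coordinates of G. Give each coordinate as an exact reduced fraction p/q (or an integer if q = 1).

G = (500/521, 1809/521)

1. G_x = 500/521  [F, B, G are collinear ∩ EG ⟂ FB]
2. G_y = 1809/521  [F, B, G are collinear ∩ EG ⟂ FB]
   → G = (500/521, 1809/521)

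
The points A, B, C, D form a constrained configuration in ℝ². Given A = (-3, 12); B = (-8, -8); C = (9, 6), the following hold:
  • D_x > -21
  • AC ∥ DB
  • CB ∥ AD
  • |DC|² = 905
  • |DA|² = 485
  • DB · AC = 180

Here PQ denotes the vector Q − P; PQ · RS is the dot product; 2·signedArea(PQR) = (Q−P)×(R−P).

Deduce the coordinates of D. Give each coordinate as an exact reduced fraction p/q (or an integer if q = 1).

1. D_x = -20  [AC ∥ DB ∩ CB ∥ AD]
2. D_y = -2  [AC ∥ DB ∩ CB ∥ AD]
   → D = (-20, -2)

D = (-20, -2)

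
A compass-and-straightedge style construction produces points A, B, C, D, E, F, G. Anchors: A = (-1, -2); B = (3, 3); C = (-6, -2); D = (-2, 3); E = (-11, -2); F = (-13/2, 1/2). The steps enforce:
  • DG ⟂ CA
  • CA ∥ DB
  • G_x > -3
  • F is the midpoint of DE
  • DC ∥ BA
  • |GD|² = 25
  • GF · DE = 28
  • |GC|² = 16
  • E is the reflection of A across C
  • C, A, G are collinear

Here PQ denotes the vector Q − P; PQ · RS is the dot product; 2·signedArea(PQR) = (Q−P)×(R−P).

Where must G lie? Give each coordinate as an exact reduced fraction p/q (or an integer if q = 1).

G = (-2, -2)

1. G_x = -2  [C, A, G are collinear ∩ DG ⟂ CA]
2. G_y = -2  [C, A, G are collinear ∩ DG ⟂ CA]
   → G = (-2, -2)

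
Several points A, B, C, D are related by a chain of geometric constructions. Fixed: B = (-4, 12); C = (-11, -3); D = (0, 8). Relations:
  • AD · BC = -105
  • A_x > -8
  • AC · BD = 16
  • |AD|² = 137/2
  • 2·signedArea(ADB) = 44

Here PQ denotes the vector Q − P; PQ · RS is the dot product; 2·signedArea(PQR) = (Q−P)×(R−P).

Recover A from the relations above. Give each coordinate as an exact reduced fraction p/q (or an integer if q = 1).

1. A_x = -15/2  [2·signedArea(ADB) = 44 ∩ AD · BC = -105]
2. A_y = 9/2  [2·signedArea(ADB) = 44 ∩ AD · BC = -105]
   → A = (-15/2, 9/2)

A = (-15/2, 9/2)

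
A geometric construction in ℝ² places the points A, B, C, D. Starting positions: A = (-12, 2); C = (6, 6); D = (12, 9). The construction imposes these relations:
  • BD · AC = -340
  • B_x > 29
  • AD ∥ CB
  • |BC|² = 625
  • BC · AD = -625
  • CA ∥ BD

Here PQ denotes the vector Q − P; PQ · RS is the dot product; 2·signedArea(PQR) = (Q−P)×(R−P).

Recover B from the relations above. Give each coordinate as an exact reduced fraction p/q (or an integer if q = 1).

1. B_x = 30  [CA ∥ BD ∩ AD ∥ CB]
2. B_y = 13  [CA ∥ BD ∩ AD ∥ CB]
   → B = (30, 13)

B = (30, 13)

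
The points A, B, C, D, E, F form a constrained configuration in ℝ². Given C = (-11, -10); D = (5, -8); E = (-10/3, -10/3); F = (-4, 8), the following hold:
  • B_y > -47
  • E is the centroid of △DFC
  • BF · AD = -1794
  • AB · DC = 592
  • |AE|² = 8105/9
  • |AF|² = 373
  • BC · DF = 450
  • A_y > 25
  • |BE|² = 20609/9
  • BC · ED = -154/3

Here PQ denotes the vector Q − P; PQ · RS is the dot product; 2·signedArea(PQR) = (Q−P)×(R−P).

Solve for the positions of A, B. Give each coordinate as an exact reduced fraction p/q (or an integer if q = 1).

1. B_x = -25  [BC · DF = 450 ∩ BC · ED = -154/3]
2. B_y = -46  [BC · DF = 450 ∩ BC · ED = -154/3]
   → B = (-25, -46)
3. A_x = 3  [AB · DC = 592 ∩ BF · AD = -1794]
4. A_y = 26  [AB · DC = 592 ∩ BF · AD = -1794]
   → A = (3, 26)

A = (3, 26)
B = (-25, -46)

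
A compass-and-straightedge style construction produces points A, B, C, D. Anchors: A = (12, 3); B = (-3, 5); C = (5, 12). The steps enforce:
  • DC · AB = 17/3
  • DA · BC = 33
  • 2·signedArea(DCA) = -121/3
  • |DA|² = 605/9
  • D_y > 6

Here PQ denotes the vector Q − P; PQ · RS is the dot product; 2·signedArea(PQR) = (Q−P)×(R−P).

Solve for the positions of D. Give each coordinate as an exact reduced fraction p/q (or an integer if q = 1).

D = (14/3, 20/3)

1. D_x = 14/3  [DC · AB = 17/3 ∩ DA · BC = 33]
2. D_y = 20/3  [DC · AB = 17/3 ∩ DA · BC = 33]
   → D = (14/3, 20/3)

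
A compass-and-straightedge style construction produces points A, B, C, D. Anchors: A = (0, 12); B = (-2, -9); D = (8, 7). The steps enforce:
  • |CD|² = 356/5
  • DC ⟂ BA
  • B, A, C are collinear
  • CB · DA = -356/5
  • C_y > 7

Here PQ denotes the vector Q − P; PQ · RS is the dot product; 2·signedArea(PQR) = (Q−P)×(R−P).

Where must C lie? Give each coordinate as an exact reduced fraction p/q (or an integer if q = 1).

C = (-2/5, 39/5)

1. C_x = -2/5  [B, A, C are collinear ∩ DC ⟂ BA]
2. C_y = 39/5  [B, A, C are collinear ∩ DC ⟂ BA]
   → C = (-2/5, 39/5)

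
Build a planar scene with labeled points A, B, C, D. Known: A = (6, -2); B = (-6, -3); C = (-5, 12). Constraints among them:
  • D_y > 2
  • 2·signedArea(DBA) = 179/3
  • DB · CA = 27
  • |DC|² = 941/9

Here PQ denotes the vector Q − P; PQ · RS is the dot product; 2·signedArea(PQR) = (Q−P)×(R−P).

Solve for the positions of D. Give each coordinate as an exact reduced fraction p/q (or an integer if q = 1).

1. D_x = -5/3  [DB · CA = 27 ∩ 2·signedArea(DBA) = 179/3]
2. D_y = 7/3  [DB · CA = 27 ∩ 2·signedArea(DBA) = 179/3]
   → D = (-5/3, 7/3)

D = (-5/3, 7/3)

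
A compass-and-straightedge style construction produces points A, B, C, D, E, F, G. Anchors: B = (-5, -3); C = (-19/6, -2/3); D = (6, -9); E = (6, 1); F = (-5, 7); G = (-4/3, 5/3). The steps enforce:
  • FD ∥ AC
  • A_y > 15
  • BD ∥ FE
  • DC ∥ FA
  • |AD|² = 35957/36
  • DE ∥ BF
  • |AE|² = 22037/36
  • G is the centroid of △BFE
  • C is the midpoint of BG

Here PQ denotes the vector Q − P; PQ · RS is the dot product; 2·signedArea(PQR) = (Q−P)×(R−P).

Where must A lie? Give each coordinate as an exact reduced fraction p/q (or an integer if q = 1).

A = (-85/6, 46/3)

1. A_x = -85/6  [FD ∥ AC ∩ DC ∥ FA]
2. A_y = 46/3  [FD ∥ AC ∩ DC ∥ FA]
   → A = (-85/6, 46/3)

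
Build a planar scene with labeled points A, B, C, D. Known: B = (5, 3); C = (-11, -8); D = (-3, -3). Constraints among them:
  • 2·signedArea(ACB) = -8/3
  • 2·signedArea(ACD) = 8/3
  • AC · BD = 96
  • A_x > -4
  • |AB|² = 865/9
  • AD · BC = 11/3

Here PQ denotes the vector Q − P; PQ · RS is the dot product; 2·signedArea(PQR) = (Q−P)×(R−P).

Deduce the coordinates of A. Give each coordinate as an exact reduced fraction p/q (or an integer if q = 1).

A = (-3, -8/3)

1. A_x = -3  [2·signedArea(ACB) = -8/3 ∩ 2·signedArea(ACD) = 8/3]
2. A_y = -8/3  [2·signedArea(ACB) = -8/3 ∩ 2·signedArea(ACD) = 8/3]
   → A = (-3, -8/3)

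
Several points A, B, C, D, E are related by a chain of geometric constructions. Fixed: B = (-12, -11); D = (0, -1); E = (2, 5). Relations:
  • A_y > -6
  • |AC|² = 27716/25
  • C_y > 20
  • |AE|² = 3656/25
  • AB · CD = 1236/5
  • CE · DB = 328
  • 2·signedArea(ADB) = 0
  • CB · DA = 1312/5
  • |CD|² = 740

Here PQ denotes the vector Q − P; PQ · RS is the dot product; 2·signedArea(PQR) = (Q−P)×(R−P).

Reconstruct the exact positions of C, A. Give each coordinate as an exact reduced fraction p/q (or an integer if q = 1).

1. C_x = 16  [line 12·x + 10·y + -402 = 0 ∩ |CD|² = 740]
2. C_y = 21  [line 12·x + 10·y + -402 = 0 ∩ |CD|² = 740]
   → C = (16, 21)
3. A_x = -24/5  [CB · DA = 1312/5 ∩ 2·signedArea(ADB) = 0]
4. A_y = -5  [CB · DA = 1312/5 ∩ 2·signedArea(ADB) = 0]
   → A = (-24/5, -5)

A = (-24/5, -5)
C = (16, 21)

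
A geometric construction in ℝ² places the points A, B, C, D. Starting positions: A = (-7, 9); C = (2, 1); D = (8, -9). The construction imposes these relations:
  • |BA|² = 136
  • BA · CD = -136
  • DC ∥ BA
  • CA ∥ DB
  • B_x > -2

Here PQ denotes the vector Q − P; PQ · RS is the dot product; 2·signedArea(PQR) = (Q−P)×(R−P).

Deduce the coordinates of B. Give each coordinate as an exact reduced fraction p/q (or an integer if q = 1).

B = (-1, -1)

1. B_x = -1  [DC ∥ BA ∩ CA ∥ DB]
2. B_y = -1  [DC ∥ BA ∩ CA ∥ DB]
   → B = (-1, -1)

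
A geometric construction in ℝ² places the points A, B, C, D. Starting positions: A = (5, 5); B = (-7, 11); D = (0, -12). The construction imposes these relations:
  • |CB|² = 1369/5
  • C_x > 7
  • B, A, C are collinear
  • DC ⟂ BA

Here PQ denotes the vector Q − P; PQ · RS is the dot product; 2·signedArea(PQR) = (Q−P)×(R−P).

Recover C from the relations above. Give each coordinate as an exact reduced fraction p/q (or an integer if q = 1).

1. C_x = 39/5  [B, A, C are collinear ∩ DC ⟂ BA]
2. C_y = 18/5  [B, A, C are collinear ∩ DC ⟂ BA]
   → C = (39/5, 18/5)

C = (39/5, 18/5)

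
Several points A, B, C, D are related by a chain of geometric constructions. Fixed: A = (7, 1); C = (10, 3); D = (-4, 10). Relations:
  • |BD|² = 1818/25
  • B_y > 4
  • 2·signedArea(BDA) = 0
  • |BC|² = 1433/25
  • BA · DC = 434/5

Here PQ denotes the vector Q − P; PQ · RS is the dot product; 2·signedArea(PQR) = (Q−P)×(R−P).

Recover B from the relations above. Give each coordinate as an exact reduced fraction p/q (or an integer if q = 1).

B = (13/5, 23/5)

1. B_x = 13/5  [2·signedArea(BDA) = 0 ∩ BA · DC = 434/5]
2. B_y = 23/5  [2·signedArea(BDA) = 0 ∩ BA · DC = 434/5]
   → B = (13/5, 23/5)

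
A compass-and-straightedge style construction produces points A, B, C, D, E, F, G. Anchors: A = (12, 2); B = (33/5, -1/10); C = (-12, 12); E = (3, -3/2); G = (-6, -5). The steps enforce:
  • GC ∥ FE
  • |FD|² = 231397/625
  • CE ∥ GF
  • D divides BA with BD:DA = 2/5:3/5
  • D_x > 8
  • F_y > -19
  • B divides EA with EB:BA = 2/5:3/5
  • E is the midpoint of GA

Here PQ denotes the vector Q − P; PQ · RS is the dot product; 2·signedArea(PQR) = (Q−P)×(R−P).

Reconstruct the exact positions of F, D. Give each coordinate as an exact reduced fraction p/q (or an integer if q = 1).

1. F_x = 9  [GC ∥ FE ∩ CE ∥ GF]
2. F_y = -37/2  [GC ∥ FE ∩ CE ∥ GF]
   → F = (9, -37/2)
3. D_x = 219/25  [D divides BA with BD:DA = 2/5:3/5]
4. D_y = 37/50  [D divides BA with BD:DA = 2/5:3/5]
   → D = (219/25, 37/50)

D = (219/25, 37/50)
F = (9, -37/2)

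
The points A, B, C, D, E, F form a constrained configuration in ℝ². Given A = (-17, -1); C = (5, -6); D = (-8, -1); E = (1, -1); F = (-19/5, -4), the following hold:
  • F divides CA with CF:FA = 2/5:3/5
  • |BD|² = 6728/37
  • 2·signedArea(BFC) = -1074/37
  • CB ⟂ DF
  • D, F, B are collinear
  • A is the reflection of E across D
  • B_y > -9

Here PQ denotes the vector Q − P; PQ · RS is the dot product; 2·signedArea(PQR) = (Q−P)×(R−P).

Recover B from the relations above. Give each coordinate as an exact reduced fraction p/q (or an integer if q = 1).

B = (110/37, -327/37)

1. B_x = 110/37  [D, F, B are collinear ∩ CB ⟂ DF]
2. B_y = -327/37  [D, F, B are collinear ∩ CB ⟂ DF]
   → B = (110/37, -327/37)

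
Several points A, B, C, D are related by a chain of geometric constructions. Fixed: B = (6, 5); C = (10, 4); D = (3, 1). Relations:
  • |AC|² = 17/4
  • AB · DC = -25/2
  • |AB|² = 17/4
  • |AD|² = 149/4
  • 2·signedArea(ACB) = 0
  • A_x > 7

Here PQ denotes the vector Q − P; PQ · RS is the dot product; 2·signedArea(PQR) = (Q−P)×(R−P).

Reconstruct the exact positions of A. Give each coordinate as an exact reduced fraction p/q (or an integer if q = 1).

A = (8, 9/2)

1. A_x = 8  [2·signedArea(ACB) = 0 ∩ AB · DC = -25/2]
2. A_y = 9/2  [2·signedArea(ACB) = 0 ∩ AB · DC = -25/2]
   → A = (8, 9/2)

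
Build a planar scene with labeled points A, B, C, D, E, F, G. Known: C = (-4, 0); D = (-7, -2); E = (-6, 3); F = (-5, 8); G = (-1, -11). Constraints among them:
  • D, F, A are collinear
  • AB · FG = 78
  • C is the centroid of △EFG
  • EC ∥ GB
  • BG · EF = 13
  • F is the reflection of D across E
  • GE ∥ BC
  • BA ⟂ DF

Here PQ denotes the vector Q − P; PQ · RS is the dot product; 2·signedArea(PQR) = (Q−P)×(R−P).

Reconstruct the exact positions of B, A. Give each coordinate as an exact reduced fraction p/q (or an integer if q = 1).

1. B_x = 1  [GE ∥ BC ∩ EC ∥ GB]
2. B_y = -14  [GE ∥ BC ∩ EC ∥ GB]
   → B = (1, -14)
3. A_x = -9  [D, F, A are collinear ∩ BA ⟂ DF]
4. A_y = -12  [D, F, A are collinear ∩ BA ⟂ DF]
   → A = (-9, -12)

A = (-9, -12)
B = (1, -14)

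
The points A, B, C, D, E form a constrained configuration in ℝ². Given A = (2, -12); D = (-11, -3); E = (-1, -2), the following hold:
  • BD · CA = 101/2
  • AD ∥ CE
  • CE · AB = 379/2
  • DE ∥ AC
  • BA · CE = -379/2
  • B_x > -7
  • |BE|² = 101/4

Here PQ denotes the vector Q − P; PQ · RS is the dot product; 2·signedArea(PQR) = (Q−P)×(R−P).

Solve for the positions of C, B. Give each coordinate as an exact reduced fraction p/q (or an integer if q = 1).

1. C_x = 12  [AD ∥ CE ∩ DE ∥ AC]
2. C_y = -11  [AD ∥ CE ∩ DE ∥ AC]
   → C = (12, -11)
3. B_x = -6  [BA · CE = -379/2 ∩ BD · CA = 101/2]
4. B_y = -5/2  [BA · CE = -379/2 ∩ BD · CA = 101/2]
   → B = (-6, -5/2)

B = (-6, -5/2)
C = (12, -11)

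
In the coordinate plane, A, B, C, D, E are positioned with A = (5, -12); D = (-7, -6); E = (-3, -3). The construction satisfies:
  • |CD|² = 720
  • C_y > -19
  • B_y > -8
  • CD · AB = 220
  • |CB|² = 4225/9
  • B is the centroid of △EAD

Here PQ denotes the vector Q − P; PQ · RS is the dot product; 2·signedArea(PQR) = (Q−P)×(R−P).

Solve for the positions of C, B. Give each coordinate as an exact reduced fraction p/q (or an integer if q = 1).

B = (-5/3, -7)
C = (17, -18)

1. B_x = -5/3  [B is the centroid of △EAD]
2. B_y = -7  [B is the centroid of △EAD]
   → B = (-5/3, -7)
3. C_x = 17  [line 20/3·x + -5·y + -610/3 = 0 ∩ |CD|² = 720]
4. C_y = -18  [line 20/3·x + -5·y + -610/3 = 0 ∩ |CD|² = 720]
   → C = (17, -18)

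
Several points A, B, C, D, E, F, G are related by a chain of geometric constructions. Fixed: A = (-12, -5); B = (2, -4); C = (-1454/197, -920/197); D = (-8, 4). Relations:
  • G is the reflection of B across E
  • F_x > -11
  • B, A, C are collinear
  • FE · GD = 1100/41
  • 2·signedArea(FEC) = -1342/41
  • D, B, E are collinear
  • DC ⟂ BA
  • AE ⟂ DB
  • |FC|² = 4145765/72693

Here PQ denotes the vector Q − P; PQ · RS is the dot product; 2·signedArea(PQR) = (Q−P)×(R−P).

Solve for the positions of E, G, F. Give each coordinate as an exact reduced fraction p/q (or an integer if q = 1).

1. E_x = -248/41  [D, B, E are collinear ∩ AE ⟂ DB]
2. E_y = 100/41  [D, B, E are collinear ∩ AE ⟂ DB]
   → E = (-248/41, 100/41)
3. G_x = -578/41  [G is the reflection of B across E]
4. G_y = 364/41  [G is the reflection of B across E]
   → G = (-578/41, 364/41)
5. F_x = -1318/123  [FE · GD = 1100/41 ∩ 2·signedArea(FEC) = -1342/41]
6. F_y = 259/123  [FE · GD = 1100/41 ∩ 2·signedArea(FEC) = -1342/41]
   → F = (-1318/123, 259/123)

E = (-248/41, 100/41)
F = (-1318/123, 259/123)
G = (-578/41, 364/41)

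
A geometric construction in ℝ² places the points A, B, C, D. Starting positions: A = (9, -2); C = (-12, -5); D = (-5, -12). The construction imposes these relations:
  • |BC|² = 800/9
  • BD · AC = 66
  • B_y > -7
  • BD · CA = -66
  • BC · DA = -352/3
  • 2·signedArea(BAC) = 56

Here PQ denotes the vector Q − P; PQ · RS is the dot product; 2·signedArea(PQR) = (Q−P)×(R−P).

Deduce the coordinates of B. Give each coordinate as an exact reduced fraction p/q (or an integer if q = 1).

1. B_x = -8/3  [BD · CA = -66 ∩ BC · DA = -352/3]
2. B_y = -19/3  [BD · CA = -66 ∩ BC · DA = -352/3]
   → B = (-8/3, -19/3)

B = (-8/3, -19/3)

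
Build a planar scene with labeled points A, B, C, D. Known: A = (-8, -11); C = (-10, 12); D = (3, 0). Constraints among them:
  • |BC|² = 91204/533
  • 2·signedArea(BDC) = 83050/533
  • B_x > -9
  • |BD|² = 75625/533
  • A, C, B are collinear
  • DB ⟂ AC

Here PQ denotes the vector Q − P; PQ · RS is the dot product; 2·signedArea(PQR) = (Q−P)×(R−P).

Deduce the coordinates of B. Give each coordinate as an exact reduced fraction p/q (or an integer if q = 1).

1. B_x = -4726/533  [A, C, B are collinear ∩ DB ⟂ AC]
2. B_y = -550/533  [A, C, B are collinear ∩ DB ⟂ AC]
   → B = (-4726/533, -550/533)

B = (-4726/533, -550/533)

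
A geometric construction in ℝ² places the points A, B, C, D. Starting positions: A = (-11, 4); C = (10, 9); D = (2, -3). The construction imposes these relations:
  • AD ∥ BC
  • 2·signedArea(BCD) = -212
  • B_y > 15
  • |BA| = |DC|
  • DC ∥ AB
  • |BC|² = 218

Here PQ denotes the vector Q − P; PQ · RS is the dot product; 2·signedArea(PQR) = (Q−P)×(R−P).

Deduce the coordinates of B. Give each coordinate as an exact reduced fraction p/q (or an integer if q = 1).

1. B_x = -3  [AD ∥ BC ∩ DC ∥ AB]
2. B_y = 16  [AD ∥ BC ∩ DC ∥ AB]
   → B = (-3, 16)

B = (-3, 16)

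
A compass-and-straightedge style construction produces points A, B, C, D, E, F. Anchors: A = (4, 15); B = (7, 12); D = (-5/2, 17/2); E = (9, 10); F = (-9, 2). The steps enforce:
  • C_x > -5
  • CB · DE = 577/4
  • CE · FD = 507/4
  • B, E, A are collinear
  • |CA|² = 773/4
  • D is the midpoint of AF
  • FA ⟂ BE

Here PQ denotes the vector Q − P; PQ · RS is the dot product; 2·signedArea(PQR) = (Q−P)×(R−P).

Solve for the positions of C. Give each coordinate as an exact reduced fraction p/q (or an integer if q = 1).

C = (-9/2, 4)

1. C_x = -9/2  [CE · FD = 507/4 ∩ CB · DE = 577/4]
2. C_y = 4  [CE · FD = 507/4 ∩ CB · DE = 577/4]
   → C = (-9/2, 4)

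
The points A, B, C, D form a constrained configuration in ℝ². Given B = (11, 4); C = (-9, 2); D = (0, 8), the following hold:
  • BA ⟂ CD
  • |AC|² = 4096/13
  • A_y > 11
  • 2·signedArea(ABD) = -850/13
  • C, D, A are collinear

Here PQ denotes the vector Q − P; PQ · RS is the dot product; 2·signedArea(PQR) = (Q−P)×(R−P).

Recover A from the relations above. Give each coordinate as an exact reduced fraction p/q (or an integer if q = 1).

1. A_x = 75/13  [C, D, A are collinear ∩ BA ⟂ CD]
2. A_y = 154/13  [C, D, A are collinear ∩ BA ⟂ CD]
   → A = (75/13, 154/13)

A = (75/13, 154/13)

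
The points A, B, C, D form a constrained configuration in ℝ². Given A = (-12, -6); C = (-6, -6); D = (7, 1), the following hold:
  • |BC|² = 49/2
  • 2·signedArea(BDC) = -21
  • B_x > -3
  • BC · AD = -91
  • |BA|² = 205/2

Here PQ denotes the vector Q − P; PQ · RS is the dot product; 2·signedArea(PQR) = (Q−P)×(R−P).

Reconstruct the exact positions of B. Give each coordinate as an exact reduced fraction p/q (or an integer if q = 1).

B = (-5/2, -5/2)

1. B_x = -5/2  [BC · AD = -91 ∩ 2·signedArea(BDC) = -21]
2. B_y = -5/2  [BC · AD = -91 ∩ 2·signedArea(BDC) = -21]
   → B = (-5/2, -5/2)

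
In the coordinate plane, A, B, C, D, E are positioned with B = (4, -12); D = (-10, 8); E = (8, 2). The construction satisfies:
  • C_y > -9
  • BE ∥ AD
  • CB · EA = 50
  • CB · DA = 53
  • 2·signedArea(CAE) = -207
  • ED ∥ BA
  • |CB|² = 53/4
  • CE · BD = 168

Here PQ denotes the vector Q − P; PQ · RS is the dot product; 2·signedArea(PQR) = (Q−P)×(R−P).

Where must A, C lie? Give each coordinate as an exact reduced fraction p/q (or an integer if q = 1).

1. A_x = -14  [BE ∥ AD ∩ ED ∥ BA]
2. A_y = -6  [BE ∥ AD ∩ ED ∥ BA]
   → A = (-14, -6)
3. C_x = 5  [CE · BD = 168 ∩ 2·signedArea(CAE) = -207]
4. C_y = -17/2  [CE · BD = 168 ∩ 2·signedArea(CAE) = -207]
   → C = (5, -17/2)

A = (-14, -6)
C = (5, -17/2)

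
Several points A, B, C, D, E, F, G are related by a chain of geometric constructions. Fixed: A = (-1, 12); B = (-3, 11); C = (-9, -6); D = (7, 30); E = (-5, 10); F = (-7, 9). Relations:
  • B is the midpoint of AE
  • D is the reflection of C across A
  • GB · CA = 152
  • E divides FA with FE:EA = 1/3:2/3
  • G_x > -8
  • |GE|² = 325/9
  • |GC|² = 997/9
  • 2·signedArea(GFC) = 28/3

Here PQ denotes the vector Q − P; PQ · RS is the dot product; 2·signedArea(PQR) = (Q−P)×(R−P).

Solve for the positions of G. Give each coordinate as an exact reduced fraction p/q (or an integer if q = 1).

1. G_x = -7  [GB · CA = 152 ∩ 2·signedArea(GFC) = 28/3]
2. G_y = 13/3  [GB · CA = 152 ∩ 2·signedArea(GFC) = 28/3]
   → G = (-7, 13/3)

G = (-7, 13/3)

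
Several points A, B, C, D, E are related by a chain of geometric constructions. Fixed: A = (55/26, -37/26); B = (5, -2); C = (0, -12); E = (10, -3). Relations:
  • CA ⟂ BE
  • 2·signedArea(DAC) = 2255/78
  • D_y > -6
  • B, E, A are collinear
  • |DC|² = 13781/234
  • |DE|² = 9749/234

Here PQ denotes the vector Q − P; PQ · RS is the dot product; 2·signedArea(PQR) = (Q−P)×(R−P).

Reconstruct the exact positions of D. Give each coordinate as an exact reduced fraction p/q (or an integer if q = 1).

1. D_x = 105/26  [line 275/26·x + -55/26·y + -4235/78 = 0 ∩ |DC|² = 13781/234]
2. D_y = -427/78  [line 275/26·x + -55/26·y + -4235/78 = 0 ∩ |DC|² = 13781/234]
   → D = (105/26, -427/78)

D = (105/26, -427/78)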